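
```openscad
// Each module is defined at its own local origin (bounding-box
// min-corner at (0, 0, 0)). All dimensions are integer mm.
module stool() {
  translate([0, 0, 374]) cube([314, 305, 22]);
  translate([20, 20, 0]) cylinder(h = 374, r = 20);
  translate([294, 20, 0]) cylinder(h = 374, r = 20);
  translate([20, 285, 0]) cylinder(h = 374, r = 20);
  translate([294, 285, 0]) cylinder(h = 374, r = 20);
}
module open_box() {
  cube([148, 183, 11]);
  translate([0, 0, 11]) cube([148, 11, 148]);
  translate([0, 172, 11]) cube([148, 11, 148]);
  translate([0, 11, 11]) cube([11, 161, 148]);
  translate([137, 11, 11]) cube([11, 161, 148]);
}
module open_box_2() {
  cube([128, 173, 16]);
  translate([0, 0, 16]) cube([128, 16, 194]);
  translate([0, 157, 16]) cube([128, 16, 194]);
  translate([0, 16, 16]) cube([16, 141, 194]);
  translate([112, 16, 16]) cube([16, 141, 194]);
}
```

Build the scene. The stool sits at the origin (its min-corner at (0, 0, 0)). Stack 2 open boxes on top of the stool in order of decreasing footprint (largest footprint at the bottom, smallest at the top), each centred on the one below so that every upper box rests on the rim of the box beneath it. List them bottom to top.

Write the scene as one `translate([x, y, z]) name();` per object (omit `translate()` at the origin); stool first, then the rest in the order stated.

stool();
translate([83, 61, 396]) open_box();
translate([93, 66, 555]) open_box_2();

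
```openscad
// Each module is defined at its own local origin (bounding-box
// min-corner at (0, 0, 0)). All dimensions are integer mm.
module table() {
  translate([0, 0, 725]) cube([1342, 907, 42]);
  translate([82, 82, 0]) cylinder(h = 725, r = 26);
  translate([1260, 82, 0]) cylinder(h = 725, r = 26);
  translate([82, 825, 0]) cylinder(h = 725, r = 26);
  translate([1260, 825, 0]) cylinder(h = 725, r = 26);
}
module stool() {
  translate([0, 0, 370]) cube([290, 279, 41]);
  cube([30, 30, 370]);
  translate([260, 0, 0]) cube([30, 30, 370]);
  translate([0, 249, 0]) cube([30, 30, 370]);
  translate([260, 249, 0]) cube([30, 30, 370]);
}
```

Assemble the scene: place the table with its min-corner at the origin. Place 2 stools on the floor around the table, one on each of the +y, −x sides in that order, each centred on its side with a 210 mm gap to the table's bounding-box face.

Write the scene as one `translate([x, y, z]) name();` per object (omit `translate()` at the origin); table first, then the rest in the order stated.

table();
translate([526, 1117, 0]) stool();
translate([-500, 314, 0]) stool();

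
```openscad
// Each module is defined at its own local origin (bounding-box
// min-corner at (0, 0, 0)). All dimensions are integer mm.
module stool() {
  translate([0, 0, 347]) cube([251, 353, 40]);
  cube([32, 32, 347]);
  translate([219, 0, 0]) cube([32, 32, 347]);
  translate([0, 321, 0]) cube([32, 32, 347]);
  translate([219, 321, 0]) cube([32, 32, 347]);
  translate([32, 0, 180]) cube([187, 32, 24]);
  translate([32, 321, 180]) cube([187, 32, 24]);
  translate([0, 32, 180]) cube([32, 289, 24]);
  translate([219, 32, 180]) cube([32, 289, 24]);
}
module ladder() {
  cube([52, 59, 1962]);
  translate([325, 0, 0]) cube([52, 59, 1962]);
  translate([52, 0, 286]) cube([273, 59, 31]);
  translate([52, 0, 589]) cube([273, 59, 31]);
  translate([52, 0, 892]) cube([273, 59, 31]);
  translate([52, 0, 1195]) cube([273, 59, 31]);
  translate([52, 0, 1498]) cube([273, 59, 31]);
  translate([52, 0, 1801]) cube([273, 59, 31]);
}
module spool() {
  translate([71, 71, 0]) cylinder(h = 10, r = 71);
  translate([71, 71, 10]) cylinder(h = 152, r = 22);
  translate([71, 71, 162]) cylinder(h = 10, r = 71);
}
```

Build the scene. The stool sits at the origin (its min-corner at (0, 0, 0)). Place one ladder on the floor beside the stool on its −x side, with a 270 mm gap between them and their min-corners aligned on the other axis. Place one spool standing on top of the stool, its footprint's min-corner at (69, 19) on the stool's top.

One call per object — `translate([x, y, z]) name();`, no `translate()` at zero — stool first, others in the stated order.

stool();
translate([-647, 0, 0]) ladder();
translate([69, 19, 387]) spool();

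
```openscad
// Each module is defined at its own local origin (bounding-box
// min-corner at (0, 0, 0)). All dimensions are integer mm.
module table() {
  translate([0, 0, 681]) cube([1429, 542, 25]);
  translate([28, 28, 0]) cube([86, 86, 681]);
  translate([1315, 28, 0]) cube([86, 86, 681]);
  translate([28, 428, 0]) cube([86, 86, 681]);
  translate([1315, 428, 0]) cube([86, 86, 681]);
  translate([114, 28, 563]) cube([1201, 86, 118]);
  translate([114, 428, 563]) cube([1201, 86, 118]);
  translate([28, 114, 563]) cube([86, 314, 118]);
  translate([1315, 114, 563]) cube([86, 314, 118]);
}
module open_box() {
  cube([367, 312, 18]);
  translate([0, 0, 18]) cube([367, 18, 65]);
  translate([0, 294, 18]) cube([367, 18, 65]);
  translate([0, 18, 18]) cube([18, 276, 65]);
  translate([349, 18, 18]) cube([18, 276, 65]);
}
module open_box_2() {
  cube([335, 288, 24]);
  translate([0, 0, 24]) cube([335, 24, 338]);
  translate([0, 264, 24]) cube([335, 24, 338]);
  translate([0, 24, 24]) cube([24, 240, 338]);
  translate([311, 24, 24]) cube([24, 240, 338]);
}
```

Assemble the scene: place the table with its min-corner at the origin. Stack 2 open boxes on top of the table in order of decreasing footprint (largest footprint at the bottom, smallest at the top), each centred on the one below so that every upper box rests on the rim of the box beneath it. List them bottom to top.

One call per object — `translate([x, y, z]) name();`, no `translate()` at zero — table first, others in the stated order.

table();
translate([531, 115, 706]) open_box();
translate([547, 127, 789]) open_box_2();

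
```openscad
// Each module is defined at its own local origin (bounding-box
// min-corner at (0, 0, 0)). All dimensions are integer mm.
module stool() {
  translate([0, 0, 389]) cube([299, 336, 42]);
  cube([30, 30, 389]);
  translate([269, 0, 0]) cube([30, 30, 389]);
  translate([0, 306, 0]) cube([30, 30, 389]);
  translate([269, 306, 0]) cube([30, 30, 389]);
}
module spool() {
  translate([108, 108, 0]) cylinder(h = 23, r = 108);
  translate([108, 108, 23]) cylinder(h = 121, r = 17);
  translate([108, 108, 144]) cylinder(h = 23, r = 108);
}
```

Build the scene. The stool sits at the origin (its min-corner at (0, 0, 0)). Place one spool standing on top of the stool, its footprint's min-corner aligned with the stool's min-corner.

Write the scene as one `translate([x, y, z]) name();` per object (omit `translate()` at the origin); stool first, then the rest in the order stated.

stool();
translate([0, 0, 431]) spool();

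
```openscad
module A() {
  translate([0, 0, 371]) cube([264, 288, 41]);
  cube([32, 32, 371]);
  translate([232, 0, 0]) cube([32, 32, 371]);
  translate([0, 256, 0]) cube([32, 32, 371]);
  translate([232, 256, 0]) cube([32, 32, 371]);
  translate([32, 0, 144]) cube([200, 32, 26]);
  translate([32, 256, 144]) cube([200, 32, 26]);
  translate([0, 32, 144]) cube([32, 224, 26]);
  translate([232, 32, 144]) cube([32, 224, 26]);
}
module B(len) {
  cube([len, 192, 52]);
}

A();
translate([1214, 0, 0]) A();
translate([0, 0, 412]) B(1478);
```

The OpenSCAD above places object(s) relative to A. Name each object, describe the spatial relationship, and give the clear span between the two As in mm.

Second stool starts at x = 1214; first ends at x = 264; clear span = 1214 − 264 = 950 mm.

A is a stool. B is a beam. A beam spans the tops of two stools. The clear span between the two stools is 950 mm.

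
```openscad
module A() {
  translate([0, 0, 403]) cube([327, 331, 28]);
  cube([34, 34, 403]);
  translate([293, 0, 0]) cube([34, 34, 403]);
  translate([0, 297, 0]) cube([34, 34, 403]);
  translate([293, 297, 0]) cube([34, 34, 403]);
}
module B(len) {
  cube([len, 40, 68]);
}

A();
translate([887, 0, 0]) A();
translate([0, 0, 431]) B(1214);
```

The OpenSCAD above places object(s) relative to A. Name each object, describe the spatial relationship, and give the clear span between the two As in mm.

Second stool starts at x = 887; first ends at x = 327; clear span = 887 − 327 = 560 mm.

A is a stool. B is a beam. A beam spans the tops of two stools. The clear span between the two stools is 560 mm.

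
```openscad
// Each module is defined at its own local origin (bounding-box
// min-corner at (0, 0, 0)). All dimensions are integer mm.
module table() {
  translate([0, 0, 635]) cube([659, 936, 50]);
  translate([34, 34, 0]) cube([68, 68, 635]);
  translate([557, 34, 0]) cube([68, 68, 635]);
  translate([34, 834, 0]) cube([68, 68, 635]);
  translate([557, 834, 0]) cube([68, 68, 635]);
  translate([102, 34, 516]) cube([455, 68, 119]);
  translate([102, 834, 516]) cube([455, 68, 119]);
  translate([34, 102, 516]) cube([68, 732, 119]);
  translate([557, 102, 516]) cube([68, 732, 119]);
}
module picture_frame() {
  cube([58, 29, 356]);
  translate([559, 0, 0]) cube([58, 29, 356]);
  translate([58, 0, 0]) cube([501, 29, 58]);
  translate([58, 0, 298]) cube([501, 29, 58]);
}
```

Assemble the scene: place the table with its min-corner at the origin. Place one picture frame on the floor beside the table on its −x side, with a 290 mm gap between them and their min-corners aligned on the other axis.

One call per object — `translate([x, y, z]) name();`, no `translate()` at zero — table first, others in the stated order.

table();
translate([-907, 0, 0]) picture_frame();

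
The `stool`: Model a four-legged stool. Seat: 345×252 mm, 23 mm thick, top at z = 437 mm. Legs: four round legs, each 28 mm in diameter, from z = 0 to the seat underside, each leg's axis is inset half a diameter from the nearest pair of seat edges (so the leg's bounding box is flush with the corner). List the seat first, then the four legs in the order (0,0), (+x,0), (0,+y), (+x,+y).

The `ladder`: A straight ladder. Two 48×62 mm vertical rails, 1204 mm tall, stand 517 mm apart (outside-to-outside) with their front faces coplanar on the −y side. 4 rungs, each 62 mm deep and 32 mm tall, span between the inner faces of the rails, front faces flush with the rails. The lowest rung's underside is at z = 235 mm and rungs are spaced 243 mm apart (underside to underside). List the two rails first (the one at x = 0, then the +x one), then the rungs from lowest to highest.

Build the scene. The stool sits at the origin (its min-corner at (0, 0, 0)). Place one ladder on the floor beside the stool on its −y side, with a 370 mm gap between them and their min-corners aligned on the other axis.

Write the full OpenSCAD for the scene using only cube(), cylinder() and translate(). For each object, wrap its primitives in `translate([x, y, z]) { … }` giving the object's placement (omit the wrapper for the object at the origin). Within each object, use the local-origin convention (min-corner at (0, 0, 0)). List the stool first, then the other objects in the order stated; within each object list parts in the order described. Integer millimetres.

translate([0, 0, 414]) cube([345, 252, 23]);
translate([14, 14, 0]) cylinder(h = 414, r = 14);
translate([331, 14, 0]) cylinder(h = 414, r = 14);
translate([14, 238, 0]) cylinder(h = 414, r = 14);
translate([331, 238, 0]) cylinder(h = 414, r = 14);
translate([0, -432, 0]) {
  cube([48, 62, 1204]);
  translate([469, 0, 0]) cube([48, 62, 1204]);
  translate([48, 0, 235]) cube([421, 62, 32]);
  translate([48, 0, 478]) cube([421, 62, 32]);
  translate([48, 0, 721]) cube([421, 62, 32]);
  translate([48, 0, 964]) cube([421, 62, 32]);
}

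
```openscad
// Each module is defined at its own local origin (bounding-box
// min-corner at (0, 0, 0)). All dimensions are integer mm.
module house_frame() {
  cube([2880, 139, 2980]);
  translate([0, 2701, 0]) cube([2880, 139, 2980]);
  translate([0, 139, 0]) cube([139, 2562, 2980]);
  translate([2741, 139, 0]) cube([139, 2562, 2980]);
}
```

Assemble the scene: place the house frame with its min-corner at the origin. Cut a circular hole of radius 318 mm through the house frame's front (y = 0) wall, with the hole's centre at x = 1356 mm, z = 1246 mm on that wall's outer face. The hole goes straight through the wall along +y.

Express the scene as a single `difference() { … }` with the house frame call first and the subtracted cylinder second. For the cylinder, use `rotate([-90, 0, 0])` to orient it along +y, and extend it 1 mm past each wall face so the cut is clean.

difference() {
  house_frame();
  translate([1356, -1, 1246]) rotate([-90, 0, 0]) cylinder(h = 141, r = 318);
}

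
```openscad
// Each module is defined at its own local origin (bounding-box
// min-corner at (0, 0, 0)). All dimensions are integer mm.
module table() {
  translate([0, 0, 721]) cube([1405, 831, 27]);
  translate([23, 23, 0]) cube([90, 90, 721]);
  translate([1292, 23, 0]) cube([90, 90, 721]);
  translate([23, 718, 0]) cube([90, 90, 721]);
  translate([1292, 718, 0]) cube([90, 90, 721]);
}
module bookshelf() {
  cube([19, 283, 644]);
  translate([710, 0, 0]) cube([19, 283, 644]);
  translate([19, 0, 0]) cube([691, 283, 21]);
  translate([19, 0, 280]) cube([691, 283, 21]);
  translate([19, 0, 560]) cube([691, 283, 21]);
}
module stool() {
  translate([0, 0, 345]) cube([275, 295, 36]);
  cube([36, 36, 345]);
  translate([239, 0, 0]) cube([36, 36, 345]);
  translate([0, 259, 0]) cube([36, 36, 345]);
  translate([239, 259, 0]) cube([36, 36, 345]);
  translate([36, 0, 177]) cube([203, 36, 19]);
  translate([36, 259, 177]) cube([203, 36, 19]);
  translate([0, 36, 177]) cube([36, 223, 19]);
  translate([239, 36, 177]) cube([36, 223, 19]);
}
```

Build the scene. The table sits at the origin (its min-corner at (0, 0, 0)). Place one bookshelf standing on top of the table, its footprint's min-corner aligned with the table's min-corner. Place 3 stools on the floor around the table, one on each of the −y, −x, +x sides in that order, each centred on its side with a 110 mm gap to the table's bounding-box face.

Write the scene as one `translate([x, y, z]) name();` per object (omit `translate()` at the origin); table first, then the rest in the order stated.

table();
translate([0, 0, 748]) bookshelf();
translate([565, -405, 0]) stool();
translate([-385, 268, 0]) stool();
translate([1515, 268, 0]) stool();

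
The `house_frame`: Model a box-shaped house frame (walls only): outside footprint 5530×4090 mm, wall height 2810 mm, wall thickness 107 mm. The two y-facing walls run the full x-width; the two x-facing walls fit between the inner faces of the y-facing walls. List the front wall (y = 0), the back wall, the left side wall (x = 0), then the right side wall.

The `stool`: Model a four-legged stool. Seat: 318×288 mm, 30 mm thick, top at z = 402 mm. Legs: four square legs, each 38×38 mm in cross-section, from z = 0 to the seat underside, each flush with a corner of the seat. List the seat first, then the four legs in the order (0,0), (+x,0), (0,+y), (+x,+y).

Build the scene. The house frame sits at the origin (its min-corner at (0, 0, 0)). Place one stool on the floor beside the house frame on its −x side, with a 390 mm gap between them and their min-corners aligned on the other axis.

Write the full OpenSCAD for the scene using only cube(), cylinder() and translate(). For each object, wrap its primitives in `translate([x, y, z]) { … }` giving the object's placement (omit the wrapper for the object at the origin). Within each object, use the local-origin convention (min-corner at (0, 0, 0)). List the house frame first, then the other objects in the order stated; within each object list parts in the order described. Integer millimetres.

cube([5530, 107, 2810]);
translate([0, 3983, 0]) cube([5530, 107, 2810]);
translate([0, 107, 0]) cube([107, 3876, 2810]);
translate([5423, 107, 0]) cube([107, 3876, 2810]);
translate([-708, 0, 0]) {
  translate([0, 0, 372]) cube([318, 288, 30]);
  cube([38, 38, 372]);
  translate([280, 0, 0]) cube([38, 38, 372]);
  translate([0, 250, 0]) cube([38, 38, 372]);
  translate([280, 250, 0]) cube([38, 38, 372]);
}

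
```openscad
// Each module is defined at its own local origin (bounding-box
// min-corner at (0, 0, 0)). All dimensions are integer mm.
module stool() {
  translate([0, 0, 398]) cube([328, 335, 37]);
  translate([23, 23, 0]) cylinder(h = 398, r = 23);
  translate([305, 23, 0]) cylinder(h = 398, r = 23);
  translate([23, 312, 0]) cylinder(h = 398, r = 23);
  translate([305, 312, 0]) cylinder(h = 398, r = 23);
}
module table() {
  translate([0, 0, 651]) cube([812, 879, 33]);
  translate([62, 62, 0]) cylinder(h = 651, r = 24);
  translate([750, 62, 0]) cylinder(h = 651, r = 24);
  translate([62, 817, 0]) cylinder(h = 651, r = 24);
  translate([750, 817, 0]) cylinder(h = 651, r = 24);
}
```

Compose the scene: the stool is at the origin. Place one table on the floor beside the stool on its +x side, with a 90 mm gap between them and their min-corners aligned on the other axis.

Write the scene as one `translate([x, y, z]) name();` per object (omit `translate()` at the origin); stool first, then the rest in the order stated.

stool();
translate([418, 0, 0]) table();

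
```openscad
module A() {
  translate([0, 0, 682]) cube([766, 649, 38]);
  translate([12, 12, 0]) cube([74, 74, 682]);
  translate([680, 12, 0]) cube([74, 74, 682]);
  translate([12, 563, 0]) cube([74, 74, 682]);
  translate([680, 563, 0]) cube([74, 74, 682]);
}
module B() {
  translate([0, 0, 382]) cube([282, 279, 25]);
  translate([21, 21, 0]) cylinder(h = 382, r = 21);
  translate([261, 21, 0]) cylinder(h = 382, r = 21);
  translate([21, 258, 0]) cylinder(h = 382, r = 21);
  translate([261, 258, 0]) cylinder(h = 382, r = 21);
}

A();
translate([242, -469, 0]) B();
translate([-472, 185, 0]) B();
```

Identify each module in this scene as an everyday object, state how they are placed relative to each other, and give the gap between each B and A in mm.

A is a table. B is a stool. Two stools sit around the table at the −y, −x sides. The gap between each stool and the table is 190 mm.

Each stool's nearest face is 190 mm from the table's bounding box.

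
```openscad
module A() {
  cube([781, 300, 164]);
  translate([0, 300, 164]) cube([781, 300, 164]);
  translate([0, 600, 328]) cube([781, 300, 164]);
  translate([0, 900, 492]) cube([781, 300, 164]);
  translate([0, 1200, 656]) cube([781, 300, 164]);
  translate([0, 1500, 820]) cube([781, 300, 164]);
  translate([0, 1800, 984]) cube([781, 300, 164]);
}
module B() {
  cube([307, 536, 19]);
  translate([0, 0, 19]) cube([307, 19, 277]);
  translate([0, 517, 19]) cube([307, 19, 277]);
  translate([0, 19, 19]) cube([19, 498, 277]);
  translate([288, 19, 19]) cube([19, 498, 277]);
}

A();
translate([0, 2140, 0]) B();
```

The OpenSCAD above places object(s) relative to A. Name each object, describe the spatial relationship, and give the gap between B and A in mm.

The open box's nearest face is 40 mm from the staircase's +y face.

A is a staircase. B is an open box. The open box is on the floor beside the staircase on its +y side. The gap between the open box and the staircase is 40 mm.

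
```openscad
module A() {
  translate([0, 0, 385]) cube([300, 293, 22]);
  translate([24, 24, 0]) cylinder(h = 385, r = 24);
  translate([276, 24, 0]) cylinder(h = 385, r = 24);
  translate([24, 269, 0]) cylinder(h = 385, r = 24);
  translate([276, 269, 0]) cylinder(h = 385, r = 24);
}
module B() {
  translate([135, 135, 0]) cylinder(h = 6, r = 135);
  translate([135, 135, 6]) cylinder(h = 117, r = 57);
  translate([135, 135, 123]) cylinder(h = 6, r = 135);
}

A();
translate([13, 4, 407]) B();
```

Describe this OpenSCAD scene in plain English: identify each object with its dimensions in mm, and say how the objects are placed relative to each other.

A is a four-legged stool. The seat is a 300×293×22 mm slab whose top surface is at z = 407 mm; four round legs, each 48 mm in diameter, run from the floor (z = 0) to the underside of the seat, each leg's axis is inset half a diameter from the nearest pair of seat edges (so the leg's bounding box is flush with the corner).

B is a spool: two coaxial disc flanges of radius 135 mm and thickness 6 mm, joined by a core cylinder of radius 57 mm and height 117 mm. The lower flange rests on z = 0 and the three cylinders share a vertical axis.

The spool is on top of the stool.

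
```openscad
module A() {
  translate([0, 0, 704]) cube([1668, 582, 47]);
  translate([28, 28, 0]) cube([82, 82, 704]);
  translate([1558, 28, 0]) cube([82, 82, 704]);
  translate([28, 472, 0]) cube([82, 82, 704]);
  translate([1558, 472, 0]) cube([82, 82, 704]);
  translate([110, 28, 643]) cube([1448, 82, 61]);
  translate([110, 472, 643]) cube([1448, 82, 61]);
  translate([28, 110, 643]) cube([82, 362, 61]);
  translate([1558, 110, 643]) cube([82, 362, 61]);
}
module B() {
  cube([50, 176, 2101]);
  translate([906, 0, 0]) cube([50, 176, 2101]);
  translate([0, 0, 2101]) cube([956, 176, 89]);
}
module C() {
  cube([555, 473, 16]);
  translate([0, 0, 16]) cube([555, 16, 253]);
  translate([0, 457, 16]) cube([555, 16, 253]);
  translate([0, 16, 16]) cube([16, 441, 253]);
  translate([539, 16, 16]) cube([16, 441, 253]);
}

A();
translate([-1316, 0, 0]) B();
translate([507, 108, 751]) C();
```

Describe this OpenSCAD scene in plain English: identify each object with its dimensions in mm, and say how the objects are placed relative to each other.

A is a table: top 1668 mm (x) × 582 mm (y), 47 mm thick, upper face at z = 751 mm, on four 82×82 mm square legs, each inset 28 mm from the nearest pair of top edges, running from z = 0 to the bottom of the top. Four apron rails, 82 mm thick and 61 mm tall, run between adjacent legs with their top edges flush with the underside of the top and their outer faces flush with the legs' outer faces.

B is a door frame. The clear opening is 856 mm wide and 2101 mm high. Two 50 mm wide jambs, 176 mm deep, stand either side of the opening from the floor to the top of the opening. A 89 mm thick head sits across the top of both jambs, spanning the full outside width of the frame.

C is an open-topped rectangular box: outside dimensions 555×473×269 mm, with a uniform wall and base thickness of 16 mm. The base is a full 555×473 slab on the floor; four walls sit on top of the base. The front and back walls (the −y and +y sides) span the full width; the two side walls fit between them.

The door frame is on the floor beside the table on its −x side. The open box is on top of the table.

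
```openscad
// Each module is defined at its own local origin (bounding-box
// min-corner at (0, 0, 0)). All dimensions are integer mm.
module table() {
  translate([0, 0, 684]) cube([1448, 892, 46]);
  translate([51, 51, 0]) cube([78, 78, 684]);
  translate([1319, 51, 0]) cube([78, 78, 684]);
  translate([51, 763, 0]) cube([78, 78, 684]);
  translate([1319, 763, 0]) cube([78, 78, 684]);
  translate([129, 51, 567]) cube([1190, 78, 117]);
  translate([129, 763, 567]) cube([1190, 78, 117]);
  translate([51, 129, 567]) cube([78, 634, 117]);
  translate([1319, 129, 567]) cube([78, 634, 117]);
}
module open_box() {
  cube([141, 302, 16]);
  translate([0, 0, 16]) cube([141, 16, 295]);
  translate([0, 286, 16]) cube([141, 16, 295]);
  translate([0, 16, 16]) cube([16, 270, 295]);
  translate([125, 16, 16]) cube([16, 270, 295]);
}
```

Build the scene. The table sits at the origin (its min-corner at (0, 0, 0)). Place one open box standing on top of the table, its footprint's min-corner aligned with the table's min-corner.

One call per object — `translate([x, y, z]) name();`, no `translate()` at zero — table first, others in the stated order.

table();
translate([0, 0, 730]) open_box();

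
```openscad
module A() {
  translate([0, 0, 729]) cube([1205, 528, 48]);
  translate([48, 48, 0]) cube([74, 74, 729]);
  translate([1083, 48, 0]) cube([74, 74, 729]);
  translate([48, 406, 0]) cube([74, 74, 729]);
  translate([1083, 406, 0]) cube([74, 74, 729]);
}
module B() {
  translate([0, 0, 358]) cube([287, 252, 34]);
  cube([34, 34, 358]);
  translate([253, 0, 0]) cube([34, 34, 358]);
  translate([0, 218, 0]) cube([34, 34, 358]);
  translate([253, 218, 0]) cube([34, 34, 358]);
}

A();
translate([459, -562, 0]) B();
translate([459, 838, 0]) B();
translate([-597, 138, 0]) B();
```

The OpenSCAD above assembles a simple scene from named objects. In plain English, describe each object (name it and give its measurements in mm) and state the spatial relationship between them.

A is a rectangular dining table. The top is 1205×528×48 mm with its upper surface at z = 777 mm. It stands on four 74×74 mm square legs, each inset 48 mm from the nearest pair of top edges, running from the floor to the underside of the top.

B is a four-legged stool. The seat is 287×252 mm, 34 mm thick, top at z = 392 mm. It stands on four square legs, each 34×34 mm in cross-section, from z = 0 to the seat underside, each flush with a corner of the seat.

Three stools sit around the table at the −y, +y, −x sides.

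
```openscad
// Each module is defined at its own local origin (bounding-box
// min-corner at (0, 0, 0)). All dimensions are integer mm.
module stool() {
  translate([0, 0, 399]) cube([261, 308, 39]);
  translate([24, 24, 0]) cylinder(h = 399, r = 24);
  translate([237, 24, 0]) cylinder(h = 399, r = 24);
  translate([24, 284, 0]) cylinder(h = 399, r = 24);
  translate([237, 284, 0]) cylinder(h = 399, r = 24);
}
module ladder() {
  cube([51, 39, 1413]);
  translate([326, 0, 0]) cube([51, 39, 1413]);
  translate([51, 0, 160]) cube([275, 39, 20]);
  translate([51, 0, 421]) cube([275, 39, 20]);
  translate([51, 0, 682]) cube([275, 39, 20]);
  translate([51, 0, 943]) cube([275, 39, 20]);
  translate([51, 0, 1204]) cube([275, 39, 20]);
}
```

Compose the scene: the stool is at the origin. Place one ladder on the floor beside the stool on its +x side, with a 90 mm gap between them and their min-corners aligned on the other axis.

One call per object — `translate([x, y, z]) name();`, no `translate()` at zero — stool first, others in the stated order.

stool();
translate([351, 0, 0]) ladder();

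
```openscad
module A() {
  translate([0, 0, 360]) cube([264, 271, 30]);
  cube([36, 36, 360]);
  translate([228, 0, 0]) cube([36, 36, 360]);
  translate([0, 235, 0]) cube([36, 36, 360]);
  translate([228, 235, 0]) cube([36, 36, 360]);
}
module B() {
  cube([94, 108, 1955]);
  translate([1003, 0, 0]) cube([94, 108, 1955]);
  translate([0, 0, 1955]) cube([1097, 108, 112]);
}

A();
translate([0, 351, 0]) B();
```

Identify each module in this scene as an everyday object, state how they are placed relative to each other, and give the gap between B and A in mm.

The door frame's nearest face is 80 mm from the stool's +y face.

A is a stool. B is a door frame. The door frame is on the floor beside the stool on its +y side. The gap between the door frame and the stool is 80 mm.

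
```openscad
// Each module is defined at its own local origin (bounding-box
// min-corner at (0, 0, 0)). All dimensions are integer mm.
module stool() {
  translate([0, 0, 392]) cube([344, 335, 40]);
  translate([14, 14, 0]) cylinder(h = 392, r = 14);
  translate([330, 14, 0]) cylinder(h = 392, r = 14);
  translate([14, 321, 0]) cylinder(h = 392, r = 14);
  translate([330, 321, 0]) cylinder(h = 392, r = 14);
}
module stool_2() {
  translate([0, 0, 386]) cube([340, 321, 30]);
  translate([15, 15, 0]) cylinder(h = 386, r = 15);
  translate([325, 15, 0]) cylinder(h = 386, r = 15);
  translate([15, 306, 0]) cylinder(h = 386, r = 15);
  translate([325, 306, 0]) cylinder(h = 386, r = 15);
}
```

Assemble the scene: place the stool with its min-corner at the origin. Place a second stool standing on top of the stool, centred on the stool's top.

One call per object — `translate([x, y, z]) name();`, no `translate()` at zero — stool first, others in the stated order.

stool();
translate([2, 7, 432]) stool_2();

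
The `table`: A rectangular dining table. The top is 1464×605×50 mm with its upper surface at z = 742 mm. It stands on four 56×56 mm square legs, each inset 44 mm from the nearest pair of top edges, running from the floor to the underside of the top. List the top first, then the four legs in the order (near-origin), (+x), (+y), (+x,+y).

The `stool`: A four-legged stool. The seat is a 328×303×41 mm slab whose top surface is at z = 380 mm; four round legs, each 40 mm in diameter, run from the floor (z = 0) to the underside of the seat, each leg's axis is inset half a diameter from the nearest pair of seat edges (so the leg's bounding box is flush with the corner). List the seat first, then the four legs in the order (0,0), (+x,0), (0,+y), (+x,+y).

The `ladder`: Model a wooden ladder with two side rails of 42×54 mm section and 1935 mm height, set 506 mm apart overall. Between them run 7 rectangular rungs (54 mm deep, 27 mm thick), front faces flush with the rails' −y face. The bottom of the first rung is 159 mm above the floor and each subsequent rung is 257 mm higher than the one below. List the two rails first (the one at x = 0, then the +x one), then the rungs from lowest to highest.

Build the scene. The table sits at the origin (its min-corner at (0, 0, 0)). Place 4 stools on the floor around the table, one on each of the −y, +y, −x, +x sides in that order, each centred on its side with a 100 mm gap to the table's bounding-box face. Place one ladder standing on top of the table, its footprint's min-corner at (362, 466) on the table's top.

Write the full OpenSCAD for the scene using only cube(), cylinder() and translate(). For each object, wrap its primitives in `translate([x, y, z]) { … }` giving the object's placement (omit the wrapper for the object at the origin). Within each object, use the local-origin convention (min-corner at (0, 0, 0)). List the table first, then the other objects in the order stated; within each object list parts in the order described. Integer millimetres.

translate([0, 0, 692]) cube([1464, 605, 50]);
translate([44, 44, 0]) cube([56, 56, 692]);
translate([1364, 44, 0]) cube([56, 56, 692]);
translate([44, 505, 0]) cube([56, 56, 692]);
translate([1364, 505, 0]) cube([56, 56, 692]);
translate([568, -403, 0]) {
  translate([0, 0, 339]) cube([328, 303, 41]);
  translate([20, 20, 0]) cylinder(h = 339, r = 20);
  translate([308, 20, 0]) cylinder(h = 339, r = 20);
  translate([20, 283, 0]) cylinder(h = 339, r = 20);
  translate([308, 283, 0]) cylinder(h = 339, r = 20);
}
translate([568, 705, 0]) {
  translate([0, 0, 339]) cube([328, 303, 41]);
  translate([20, 20, 0]) cylinder(h = 339, r = 20);
  translate([308, 20, 0]) cylinder(h = 339, r = 20);
  translate([20, 283, 0]) cylinder(h = 339, r = 20);
  translate([308, 283, 0]) cylinder(h = 339, r = 20);
}
translate([-428, 151, 0]) {
  translate([0, 0, 339]) cube([328, 303, 41]);
  translate([20, 20, 0]) cylinder(h = 339, r = 20);
  translate([308, 20, 0]) cylinder(h = 339, r = 20);
  translate([20, 283, 0]) cylinder(h = 339, r = 20);
  translate([308, 283, 0]) cylinder(h = 339, r = 20);
}
translate([1564, 151, 0]) {
  translate([0, 0, 339]) cube([328, 303, 41]);
  translate([20, 20, 0]) cylinder(h = 339, r = 20);
  translate([308, 20, 0]) cylinder(h = 339, r = 20);
  translate([20, 283, 0]) cylinder(h = 339, r = 20);
  translate([308, 283, 0]) cylinder(h = 339, r = 20);
}
translate([362, 466, 742]) {
  cube([42, 54, 1935]);
  translate([464, 0, 0]) cube([42, 54, 1935]);
  translate([42, 0, 159]) cube([422, 54, 27]);
  translate([42, 0, 416]) cube([422, 54, 27]);
  translate([42, 0, 673]) cube([422, 54, 27]);
  translate([42, 0, 930]) cube([422, 54, 27]);
  translate([42, 0, 1187]) cube([422, 54, 27]);
  translate([42, 0, 1444]) cube([422, 54, 27]);
  translate([42, 0, 1701]) cube([422, 54, 27]);
}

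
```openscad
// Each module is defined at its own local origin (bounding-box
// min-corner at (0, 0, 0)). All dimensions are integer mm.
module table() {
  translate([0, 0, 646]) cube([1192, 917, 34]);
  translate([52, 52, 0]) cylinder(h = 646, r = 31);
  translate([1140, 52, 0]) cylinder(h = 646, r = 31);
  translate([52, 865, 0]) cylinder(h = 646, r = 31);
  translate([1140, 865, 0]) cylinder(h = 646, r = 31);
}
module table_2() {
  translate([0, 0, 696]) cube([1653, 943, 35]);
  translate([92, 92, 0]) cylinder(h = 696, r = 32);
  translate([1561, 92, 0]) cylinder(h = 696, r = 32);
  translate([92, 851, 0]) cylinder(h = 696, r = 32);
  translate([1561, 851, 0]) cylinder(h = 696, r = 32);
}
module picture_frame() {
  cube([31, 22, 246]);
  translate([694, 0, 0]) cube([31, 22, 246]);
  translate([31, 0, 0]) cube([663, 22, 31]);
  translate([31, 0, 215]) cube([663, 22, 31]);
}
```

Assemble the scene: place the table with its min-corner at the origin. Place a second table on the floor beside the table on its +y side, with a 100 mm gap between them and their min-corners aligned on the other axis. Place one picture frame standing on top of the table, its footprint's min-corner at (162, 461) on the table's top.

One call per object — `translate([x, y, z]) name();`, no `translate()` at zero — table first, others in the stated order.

table();
translate([0, 1017, 0]) table_2();
translate([162, 461, 680]) picture_frame();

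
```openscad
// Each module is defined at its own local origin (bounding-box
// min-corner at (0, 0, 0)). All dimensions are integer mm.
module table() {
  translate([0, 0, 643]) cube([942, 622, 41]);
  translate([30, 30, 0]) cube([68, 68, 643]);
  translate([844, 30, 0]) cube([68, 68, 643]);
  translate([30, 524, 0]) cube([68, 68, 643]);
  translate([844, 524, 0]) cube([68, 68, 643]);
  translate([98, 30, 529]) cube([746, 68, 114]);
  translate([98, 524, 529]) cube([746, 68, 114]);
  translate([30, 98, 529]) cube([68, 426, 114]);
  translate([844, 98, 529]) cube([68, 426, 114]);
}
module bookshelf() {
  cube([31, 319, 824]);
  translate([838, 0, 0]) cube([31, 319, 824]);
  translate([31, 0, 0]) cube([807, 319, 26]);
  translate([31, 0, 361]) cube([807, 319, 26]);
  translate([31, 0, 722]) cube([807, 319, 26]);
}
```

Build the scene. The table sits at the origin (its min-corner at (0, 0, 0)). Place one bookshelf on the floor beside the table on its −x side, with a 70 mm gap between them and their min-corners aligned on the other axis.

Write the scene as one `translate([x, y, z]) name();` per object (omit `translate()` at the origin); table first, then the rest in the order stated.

table();
translate([-939, 0, 0]) bookshelf();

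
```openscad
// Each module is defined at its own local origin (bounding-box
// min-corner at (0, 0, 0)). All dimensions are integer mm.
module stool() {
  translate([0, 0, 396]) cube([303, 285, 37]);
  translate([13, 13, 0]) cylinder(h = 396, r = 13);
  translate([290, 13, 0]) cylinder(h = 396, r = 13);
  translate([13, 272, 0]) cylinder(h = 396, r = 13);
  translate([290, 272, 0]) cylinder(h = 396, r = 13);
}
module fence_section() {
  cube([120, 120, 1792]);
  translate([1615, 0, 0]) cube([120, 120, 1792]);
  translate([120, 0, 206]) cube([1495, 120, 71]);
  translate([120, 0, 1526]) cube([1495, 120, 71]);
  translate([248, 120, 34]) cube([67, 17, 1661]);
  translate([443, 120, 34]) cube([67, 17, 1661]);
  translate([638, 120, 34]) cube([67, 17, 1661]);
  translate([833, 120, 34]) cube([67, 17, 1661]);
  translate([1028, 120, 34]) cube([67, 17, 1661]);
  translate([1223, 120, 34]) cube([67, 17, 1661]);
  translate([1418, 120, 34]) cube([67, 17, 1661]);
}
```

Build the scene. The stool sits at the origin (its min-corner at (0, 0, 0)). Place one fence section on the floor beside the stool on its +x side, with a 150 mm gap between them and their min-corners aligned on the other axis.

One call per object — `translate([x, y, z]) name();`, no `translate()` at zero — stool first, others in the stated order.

stool();
translate([453, 0, 0]) fence_section();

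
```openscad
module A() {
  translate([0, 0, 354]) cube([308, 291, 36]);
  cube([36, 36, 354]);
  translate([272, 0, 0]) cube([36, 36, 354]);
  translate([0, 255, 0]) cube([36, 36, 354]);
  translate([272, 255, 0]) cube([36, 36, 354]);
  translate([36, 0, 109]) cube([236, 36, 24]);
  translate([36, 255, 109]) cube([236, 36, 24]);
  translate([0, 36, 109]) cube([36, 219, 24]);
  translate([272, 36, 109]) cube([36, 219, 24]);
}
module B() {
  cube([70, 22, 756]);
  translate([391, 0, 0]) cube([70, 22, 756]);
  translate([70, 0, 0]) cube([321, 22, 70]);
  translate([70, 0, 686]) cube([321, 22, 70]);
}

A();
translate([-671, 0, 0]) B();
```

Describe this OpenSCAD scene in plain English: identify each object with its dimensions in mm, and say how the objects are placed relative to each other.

A is a four-legged stool. The seat is 308×291 mm, 36 mm thick, top at z = 390 mm. It stands on four square legs, each 36×36 mm in cross-section, from z = 0 to the seat underside, each flush with a corner of the seat. Four stretchers, 36 mm wide and 24 mm tall, connect adjacent legs with their undersides at z = 109 mm, each running between the inner faces of the legs it joins and aligned with the legs' outer faces on the other axis.

B is a rectangular picture frame lying in the x–z plane (depth along y). The opening is 321 mm wide (x) by 616 mm tall (z), surrounded by a border 70 mm wide on all four sides. The frame is 22 mm deep and is made of two full-height vertical stiles with two horizontal rails fitted between them.

The picture frame is on the floor beside the stool on its −x side.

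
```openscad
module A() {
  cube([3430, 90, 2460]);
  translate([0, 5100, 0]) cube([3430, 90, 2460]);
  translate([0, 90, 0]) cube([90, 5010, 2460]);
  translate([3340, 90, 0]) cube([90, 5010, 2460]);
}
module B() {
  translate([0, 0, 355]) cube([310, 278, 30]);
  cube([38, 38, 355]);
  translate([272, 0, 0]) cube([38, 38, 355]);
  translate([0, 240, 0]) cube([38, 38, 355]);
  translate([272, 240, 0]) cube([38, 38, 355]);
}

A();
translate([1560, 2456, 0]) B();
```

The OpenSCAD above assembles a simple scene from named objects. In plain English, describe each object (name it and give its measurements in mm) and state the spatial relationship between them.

A is the wall frame of a small rectangular building: four walls, each 2460 mm tall and 90 mm thick, enclosing a footprint 3430 mm (x) by 5190 mm (y) outside-to-outside, with no floor or roof. The front and back walls (the −y and +y sides) span the full width; the two side walls fit between them.

B is a four-legged stool. The seat is 310×278 mm, 30 mm thick, top at z = 385 mm. It stands on four square legs, each 38×38 mm in cross-section, from z = 0 to the seat underside, each flush with a corner of the seat.

The stool sits inside the house frame, centred.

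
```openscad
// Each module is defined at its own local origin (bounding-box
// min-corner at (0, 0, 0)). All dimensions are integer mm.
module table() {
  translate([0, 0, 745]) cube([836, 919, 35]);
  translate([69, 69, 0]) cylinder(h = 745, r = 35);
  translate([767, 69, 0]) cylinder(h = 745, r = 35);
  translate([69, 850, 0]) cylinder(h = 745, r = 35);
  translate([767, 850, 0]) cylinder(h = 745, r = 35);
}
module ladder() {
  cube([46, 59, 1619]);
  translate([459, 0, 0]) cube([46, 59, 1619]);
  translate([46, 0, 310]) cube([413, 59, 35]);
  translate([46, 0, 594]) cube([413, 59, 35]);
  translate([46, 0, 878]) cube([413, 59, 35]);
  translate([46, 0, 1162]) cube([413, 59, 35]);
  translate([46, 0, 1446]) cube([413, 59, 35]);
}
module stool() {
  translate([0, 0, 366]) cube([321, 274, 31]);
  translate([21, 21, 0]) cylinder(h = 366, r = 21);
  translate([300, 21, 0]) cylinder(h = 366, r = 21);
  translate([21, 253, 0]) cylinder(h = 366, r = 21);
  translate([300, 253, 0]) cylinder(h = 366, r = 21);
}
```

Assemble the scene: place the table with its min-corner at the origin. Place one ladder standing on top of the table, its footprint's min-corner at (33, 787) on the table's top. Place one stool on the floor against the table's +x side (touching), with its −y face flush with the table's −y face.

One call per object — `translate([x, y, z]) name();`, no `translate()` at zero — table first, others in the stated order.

table();
translate([33, 787, 780]) ladder();
translate([836, 0, 0]) stool();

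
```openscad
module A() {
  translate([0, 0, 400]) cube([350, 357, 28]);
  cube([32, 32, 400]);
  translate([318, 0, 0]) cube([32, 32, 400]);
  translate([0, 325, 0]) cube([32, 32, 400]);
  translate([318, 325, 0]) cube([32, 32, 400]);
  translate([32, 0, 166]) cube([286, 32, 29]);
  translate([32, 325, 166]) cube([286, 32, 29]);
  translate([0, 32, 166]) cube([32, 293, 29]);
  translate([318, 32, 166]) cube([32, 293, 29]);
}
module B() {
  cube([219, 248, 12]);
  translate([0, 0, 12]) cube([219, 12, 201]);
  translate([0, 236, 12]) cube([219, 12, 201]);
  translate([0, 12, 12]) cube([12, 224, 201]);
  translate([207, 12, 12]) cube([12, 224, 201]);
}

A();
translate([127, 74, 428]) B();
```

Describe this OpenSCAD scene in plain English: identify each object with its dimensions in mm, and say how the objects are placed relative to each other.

A is a simple wooden stool: a rectangular seat 350 mm (x) by 357 mm (y), 28 mm thick, top face at z = 428 mm, on four square legs, each 32×32 mm in cross-section. The legs rest on z = 0, each flush with a corner of the seat. Four stretchers, 32 mm wide and 29 mm tall, connect adjacent legs with their undersides at z = 166 mm, each running between the inner faces of the legs it joins and aligned with the legs' outer faces on the other axis.

B is an open storage box with external size 219×248×213 mm and wall thickness 12 mm (the base is also 12 mm thick). The base covers the whole footprint; the four walls stand on the base, with the y-facing walls full-width and the x-facing walls fitting between their inner faces.

The open box is on top of the stool.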